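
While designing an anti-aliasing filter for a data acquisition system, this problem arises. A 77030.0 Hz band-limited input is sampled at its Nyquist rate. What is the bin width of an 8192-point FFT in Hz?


Step 1 — Nyquist sampling rate:
fs = 2 * fmax = 2 * 77030.0 = 154060.0 Hz

Step 2 — DFT bin spacing:
df = fs / N = 154060.0 / 8192 = 18.8062 Hz

18.8062 Hz


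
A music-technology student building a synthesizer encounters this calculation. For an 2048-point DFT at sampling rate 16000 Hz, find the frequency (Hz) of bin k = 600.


Frequency of DFT bin k:
f_k = k * fs / N
    = 600 * 16000 / 2048
    = 9600000 / 2048
    = 4687.5 Hz

4687.5 Hz


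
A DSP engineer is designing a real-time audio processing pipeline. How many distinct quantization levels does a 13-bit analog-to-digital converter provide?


Number of quantization levels = 2^N
= 2^13
= 8192

8192


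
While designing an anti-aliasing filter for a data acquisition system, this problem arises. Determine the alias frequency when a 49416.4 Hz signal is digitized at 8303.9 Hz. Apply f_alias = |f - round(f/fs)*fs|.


Compute the nearest integer multiple of fs to the signal:
n = round(49416.4 / 8303.9) = 6
f_alias = |49416.4 - 6 * 8303.9|
        = |49416.4 - 49823.4|
        = 407.0 Hz

407.0


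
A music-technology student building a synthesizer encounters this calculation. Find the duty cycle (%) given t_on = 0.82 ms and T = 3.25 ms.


Duty cycle as a percentage:
DC = (t_on / T) * 100
   = (0.82 / 3.25) * 100
   = 0.252308 * 100
   = 25.23 %

25.23 %


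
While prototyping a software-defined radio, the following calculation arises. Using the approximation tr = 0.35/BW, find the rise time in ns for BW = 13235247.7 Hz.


Rise time from bandwidth relationship:
tr = 0.35 / BW
   = 0.35 / 13235247.7
   = 2.644453719e-08 s
   = 26.4445 ns

26.4445 ns


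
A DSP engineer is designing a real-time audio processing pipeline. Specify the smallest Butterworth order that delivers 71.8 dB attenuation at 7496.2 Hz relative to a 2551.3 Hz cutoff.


Butterworth filter order formula:
n = log10(10^(A/10) - 1) / (2 * log10(f_stop/f_pass))
10^(71.8/10) - 1 = 15135611.4844
f_stop/f_pass = 7496.2 / 2551.3 = 2.9382
n = 7.6696 -> ceil = 8

8


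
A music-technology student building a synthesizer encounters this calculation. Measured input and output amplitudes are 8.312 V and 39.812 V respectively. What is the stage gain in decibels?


Voltage gain in dB:
G = 20 * log10(Vout / Vin)
  = 20 * log10(39.812 / 8.312)
  = 20 * log10(4.789702)
  = 20 * 0.680308
  = 13.61 dB

13.61 dB


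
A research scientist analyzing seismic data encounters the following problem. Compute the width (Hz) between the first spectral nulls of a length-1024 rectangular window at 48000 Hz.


Main lobe width for a rectangular window:
Width = 2 * fs / N
      = 2 * 48000 / 1024
      = 96000 / 1024
      = 93.75 Hz

93.75 Hz


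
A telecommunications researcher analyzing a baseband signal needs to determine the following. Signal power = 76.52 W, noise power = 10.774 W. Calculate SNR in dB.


SNR in decibels:
SNR = 10 * log10(Ps / Pn)
    = 10 * log10(76.52 / 10.774)
    = 10 * log10(7.1023)
    = 10 * 0.8514
    = 8.51 dB

8.51 dB


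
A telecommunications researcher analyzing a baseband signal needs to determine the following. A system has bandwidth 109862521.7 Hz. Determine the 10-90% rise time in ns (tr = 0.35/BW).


Rise time from bandwidth relationship:
tr = 0.35 / BW
   = 0.35 / 109862521.7
   = 3.185799803e-09 s
   = 3.1858 ns

3.1858 ns


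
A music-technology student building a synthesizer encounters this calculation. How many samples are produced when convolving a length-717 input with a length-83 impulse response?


Linear convolution output length:
L = N + M - 1
  = 717 + 83 - 1
  = 799 samples

799


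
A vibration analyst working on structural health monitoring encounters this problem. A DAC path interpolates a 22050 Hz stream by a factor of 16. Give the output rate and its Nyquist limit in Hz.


Step 1 — output sample rate after interpolation by L:
fs_out = L * fs_in = 16 * 22050 = 352800 Hz

Step 2 — Nyquist frequency of the output stream:
f_Nyq = fs_out / 2 = 352800 / 2 = 176400.0 Hz

fs_out = 352800 Hz; f_Nyquist = 176400.0 Hz


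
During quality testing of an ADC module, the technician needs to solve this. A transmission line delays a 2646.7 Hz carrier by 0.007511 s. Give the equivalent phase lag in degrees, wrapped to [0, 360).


Phase shift from frequency and time delay:
phi = 360 * f * t_delay
    = 360 * 2646.7 * 0.007511
    = 7156.57 degrees
    mod 360 = 316.57 degrees

316.57 degrees


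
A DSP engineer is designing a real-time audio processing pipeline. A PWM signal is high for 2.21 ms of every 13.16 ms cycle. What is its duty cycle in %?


Duty cycle as a percentage:
DC = (t_on / T) * 100
   = (2.21 / 13.16) * 100
   = 0.167933 * 100
   = 16.79 %

16.79 %


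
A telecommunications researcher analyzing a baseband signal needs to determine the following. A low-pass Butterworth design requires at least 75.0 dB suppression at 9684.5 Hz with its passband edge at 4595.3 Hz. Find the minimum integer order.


Butterworth filter order formula:
n = log10(10^(A/10) - 1) / (2 * log10(f_stop/f_pass))
10^(75.0/10) - 1 = 31622775.6017
f_stop/f_pass = 9684.5 / 4595.3 = 2.1075
n = 11.5825 -> ceil = 12

12


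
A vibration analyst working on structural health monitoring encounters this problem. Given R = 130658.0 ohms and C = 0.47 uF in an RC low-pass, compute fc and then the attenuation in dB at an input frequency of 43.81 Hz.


Step 1 — cutoff frequency:
fc = 1 / (2*pi*R*C)
C = 0.47 uF = 4.7e-07 F
fc = 1 / (2*pi*130658.0*4.7e-07)
   = 2.59171 Hz

Step 2 — magnitude at f = 43.81 Hz:
|H(f)| = 1 / sqrt(1 + (f/fc)^2)
f/fc = 43.81 / 2.59171 = 16.903897
|H| = 1 / sqrt(1 + 285.741734) = 0.0590547
|H|_dB = 20*log10(0.0590547) = -24.57 dB

fc = 2.59171 Hz; |H(43.81 Hz)| = -24.57 dB


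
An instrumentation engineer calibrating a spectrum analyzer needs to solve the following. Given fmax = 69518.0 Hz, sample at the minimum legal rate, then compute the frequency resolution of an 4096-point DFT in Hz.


Step 1 — Nyquist sampling rate:
fs = 2 * fmax = 2 * 69518.0 = 139036.0 Hz

Step 2 — DFT bin spacing:
df = fs / N = 139036.0 / 4096 = 33.9443 Hz

33.9443 Hz


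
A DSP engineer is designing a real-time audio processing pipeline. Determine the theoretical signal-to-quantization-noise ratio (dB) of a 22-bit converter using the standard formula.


Theoretical SNR for a full-scale sinusoid:
SNR = 6.02 * N + 1.76
    = 6.02 * 22 + 1.76
    = 132.44 + 1.76
    = 134.2 dB

134.2 dB


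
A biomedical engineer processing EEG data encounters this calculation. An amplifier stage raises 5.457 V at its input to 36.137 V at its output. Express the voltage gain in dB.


Voltage gain in dB:
G = 20 * log10(Vout / Vin)
  = 20 * log10(36.137 / 5.457)
  = 20 * log10(6.622137)
  = 20 * 0.820998
  = 16.42 dB

16.42 dB


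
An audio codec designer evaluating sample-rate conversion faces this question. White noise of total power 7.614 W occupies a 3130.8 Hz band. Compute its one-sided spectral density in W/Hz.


Power spectral density:
PSD = P / BW
    = 7.614 / 3130.8
    = 0.00243197 W/Hz

0.00243197 W/Hz


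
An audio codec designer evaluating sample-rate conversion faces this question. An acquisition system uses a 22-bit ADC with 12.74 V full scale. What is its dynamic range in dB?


Dynamic range from full-scale to LSB:
V_min = V_max / 2^bits = 12.74 / 2^22
DR = 20 * log10(V_max / V_min)
   = 20 * log10(2^22)
   = 20 * 22 * log10(2)
   = 132.45 dB

132.45 dB


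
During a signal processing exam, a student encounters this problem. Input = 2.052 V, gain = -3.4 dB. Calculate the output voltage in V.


Output voltage from dB gain:
V_out = V_in * 10^(gain_dB / 20)
      = 2.052 * 10^(-3.4 / 20)
      = 2.052 * 0.676083
      = 1.3873 V

1.3873 V


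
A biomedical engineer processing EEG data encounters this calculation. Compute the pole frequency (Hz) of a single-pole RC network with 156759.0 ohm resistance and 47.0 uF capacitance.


Cutoff frequency of a first-order RC filter:
fc = 1 / (2 * pi * R * C)
C = 47.0 uF = 4.7e-05 F
fc = 1 / (2 * pi * 156759.0 * 4.7e-05)
   = 1 / 46.292454741704
   = 0.021602 Hz

0.021602 Hz


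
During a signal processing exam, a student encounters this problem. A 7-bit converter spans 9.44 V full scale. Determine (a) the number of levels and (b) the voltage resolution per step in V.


Step 1 — number of quantization levels:
L = 2^N = 2^7 = 128

Step 2 — LSB step size:
delta = Vfs / L
      = 9.44 / 128
      = 0.07375 V

Levels = 128; step size = 0.07375 V


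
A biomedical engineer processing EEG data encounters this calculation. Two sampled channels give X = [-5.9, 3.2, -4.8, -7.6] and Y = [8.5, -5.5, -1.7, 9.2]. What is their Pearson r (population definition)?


Pearson correlation coefficient (population):
r = cov(X,Y) / (std(X) * std(Y))
Mean X = -3.775, Mean Y = 2.625
Cov(X,Y) = -22.468125
Std(X) = 4.14872, Std(Y) = 6.373137
r = -0.8498

-0.8498


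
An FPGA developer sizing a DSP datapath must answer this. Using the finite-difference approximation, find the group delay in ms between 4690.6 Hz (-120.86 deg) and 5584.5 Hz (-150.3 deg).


Group delay from phase difference:
tau = -d(phi)/d(omega)
d(phi) = -29.44 deg = -0.513825 rad
d(omega) = 2*pi*(5584.5 - 4690.6) = 5616.5393 rad/s
tau = -(-0.513825) / 5616.5393
    = 0.0915 ms

0.0915 ms


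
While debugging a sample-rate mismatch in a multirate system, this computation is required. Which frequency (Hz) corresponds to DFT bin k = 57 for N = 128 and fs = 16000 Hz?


Frequency of DFT bin k:
f_k = k * fs / N
    = 57 * 16000 / 128
    = 912000 / 128
    = 7125.0 Hz

7125.0 Hz


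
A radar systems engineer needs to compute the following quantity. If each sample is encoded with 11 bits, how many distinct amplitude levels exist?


Number of quantization levels = 2^N
= 2^11
= 2048

2048


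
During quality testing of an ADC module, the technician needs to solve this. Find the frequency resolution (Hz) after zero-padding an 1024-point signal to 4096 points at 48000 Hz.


Frequency resolution after zero-padding:
N_padded = 1024 * 4 = 4096
df = fs / N_padded
   = 48000 / 4096
   = 11.7188 Hz

11.7188 Hz


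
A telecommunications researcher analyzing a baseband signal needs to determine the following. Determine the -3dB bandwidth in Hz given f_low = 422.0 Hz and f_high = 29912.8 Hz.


Bandwidth is the difference of -3dB frequencies:
BW = f_high - f_low
   = 29912.8 - 422.0
   = 29490.8 Hz

29490.8 Hz


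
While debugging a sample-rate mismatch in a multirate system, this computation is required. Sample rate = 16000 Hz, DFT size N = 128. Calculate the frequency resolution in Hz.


DFT frequency resolution:
df = fs / N
   = 16000 / 128
   = 125.0 Hz

125.0 Hz


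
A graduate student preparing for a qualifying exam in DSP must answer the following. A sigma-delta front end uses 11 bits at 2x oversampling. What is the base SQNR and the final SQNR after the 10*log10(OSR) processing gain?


Step 1 — baseline SQNR at Nyquist:
SQNR_base = 6.02*N + 1.76
          = 6.02*11 + 1.76
          = 67.98 dB

Step 2 — oversampling processing gain:
G = 10*log10(OSR) = 10*log10(2) = 3.01 dB

Step 3 — total:
SQNR_total = 67.98 + 3.01 = 70.99 dB

Base SQNR = 67.98 dB; oversampled SQNR = 70.99 dB


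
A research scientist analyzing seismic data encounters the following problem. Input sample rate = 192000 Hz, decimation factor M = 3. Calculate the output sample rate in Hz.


Decimation reduces the sample rate:
fs_out = fs_in / M
       = 192000 / 3
       = 64000.0 Hz

64000.0 Hz


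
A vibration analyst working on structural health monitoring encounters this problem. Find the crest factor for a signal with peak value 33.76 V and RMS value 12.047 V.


Crest factor is the ratio of peak to RMS:
CF = V_peak / V_rms
   = 33.76 / 12.047
   = 2.8024

2.8024


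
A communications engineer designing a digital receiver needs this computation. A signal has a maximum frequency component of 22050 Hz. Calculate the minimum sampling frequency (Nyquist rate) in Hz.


The Nyquist rate is twice the maximum frequency component.
fs_min = 2 * fmax
      = 2 * 22050
      = 44100 Hz

44100


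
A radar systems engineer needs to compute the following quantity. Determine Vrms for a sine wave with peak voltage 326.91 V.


RMS voltage for a sinusoidal waveform:
V_rms = V_peak / sqrt(2)
      = 326.91 / 1.414214
      = 231.16 V

231.16 V


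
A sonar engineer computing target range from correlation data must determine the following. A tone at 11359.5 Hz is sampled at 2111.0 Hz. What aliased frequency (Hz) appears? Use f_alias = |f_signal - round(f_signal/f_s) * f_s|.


Compute the nearest integer multiple of fs to the signal:
n = round(11359.5 / 2111.0) = 5
f_alias = |11359.5 - 5 * 2111.0|
        = |11359.5 - 10555.0|
        = 804.5 Hz

804.5


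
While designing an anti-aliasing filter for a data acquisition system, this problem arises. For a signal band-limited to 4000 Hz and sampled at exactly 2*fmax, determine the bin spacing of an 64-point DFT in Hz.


Step 1 — Nyquist sampling rate:
fs = 2 * fmax = 2 * 4000 = 8000 Hz

Step 2 — DFT bin spacing:
df = fs / N = 8000 / 64 = 125.0 Hz

125.0 Hz


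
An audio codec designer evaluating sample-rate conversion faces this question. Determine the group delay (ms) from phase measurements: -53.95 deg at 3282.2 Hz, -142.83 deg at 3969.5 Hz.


Group delay from phase difference:
tau = -d(phi)/d(omega)
d(phi) = -88.88 deg = -1.551249 rad
d(omega) = 2*pi*(3969.5 - 3282.2) = 4318.4333 rad/s
tau = -(-1.551249) / 4318.4333
    = 0.3592 ms

0.3592 ms


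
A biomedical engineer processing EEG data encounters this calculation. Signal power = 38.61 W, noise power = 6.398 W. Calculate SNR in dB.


SNR in decibels:
SNR = 10 * log10(Ps / Pn)
    = 10 * log10(38.61 / 6.398)
    = 10 * log10(6.0347)
    = 10 * 0.7807
    = 7.81 dB

7.81 dB


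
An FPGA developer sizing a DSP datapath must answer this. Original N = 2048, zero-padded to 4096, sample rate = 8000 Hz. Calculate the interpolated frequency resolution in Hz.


Frequency resolution after zero-padding:
N_padded = 2048 * 2 = 4096
df = fs / N_padded
   = 8000 / 4096
   = 1.9531 Hz

1.9531 Hz


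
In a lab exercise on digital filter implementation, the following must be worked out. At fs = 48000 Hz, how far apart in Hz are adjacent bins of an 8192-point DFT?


DFT frequency resolution:
df = fs / N
   = 48000 / 8192
   = 5.8594 Hz

5.8594 Hz


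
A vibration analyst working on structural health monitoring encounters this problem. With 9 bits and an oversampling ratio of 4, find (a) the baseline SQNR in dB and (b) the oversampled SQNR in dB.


Step 1 — baseline SQNR at Nyquist:
SQNR_base = 6.02*N + 1.76
          = 6.02*9 + 1.76
          = 55.94 dB

Step 2 — oversampling processing gain:
G = 10*log10(OSR) = 10*log10(4) = 6.02 dB

Step 3 — total:
SQNR_total = 55.94 + 6.02 = 61.96 dB

Base SQNR = 55.94 dB; oversampled SQNR = 61.96 dB


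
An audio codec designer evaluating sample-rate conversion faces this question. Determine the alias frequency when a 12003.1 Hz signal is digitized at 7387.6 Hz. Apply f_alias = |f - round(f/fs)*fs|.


Compute the nearest integer multiple of fs to the signal:
n = round(12003.1 / 7387.6) = 2
f_alias = |12003.1 - 2 * 7387.6|
        = |12003.1 - 14775.2|
        = 2772.1 Hz

2772.1


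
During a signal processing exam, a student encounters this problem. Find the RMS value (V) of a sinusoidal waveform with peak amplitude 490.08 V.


RMS voltage for a sinusoidal waveform:
V_rms = V_peak / sqrt(2)
      = 490.08 / 1.414214
      = 346.539 V

346.539 V


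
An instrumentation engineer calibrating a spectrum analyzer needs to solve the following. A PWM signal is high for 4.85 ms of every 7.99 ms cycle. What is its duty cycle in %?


Duty cycle as a percentage:
DC = (t_on / T) * 100
   = (4.85 / 7.99) * 100
   = 0.607009 * 100
   = 60.7 %

60.7 %


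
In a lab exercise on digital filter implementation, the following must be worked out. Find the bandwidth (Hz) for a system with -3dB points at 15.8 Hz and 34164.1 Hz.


Bandwidth is the difference of -3dB frequencies:
BW = f_high - f_low
   = 34164.1 - 15.8
   = 34148.3 Hz

34148.3 Hz


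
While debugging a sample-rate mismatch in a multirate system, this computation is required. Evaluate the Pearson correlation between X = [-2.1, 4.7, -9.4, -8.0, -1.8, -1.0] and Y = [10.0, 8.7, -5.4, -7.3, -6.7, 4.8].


Pearson correlation coefficient (population):
r = cov(X,Y) / (std(X) * std(Y))
Mean X = -2.9333, Mean Y = 0.6833
Cov(X,Y) = 24.722778
Std(X) = 4.681049, Std(Y) = 7.340167
r = 0.7195

0.7195


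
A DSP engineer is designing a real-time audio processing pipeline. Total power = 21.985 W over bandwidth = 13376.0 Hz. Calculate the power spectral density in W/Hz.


Power spectral density:
PSD = P / BW
    = 21.985 / 13376.0
    = 0.00164362 W/Hz

0.00164362 W/Hz


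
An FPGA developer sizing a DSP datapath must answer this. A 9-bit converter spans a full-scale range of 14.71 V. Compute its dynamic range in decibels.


Dynamic range from full-scale to LSB:
V_min = V_max / 2^bits = 14.71 / 2^9
DR = 20 * log10(V_max / V_min)
   = 20 * log10(2^9)
   = 20 * 9 * log10(2)
   = 54.19 dB

54.19 dB


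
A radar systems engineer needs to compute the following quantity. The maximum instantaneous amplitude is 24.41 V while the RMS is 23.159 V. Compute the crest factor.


Crest factor is the ratio of peak to RMS:
CF = V_peak / V_rms
   = 24.41 / 23.159
   = 1.054

1.054


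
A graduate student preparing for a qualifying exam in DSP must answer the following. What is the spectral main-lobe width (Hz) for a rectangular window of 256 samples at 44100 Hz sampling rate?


Main lobe width for a rectangular window:
Width = 2 * fs / N
      = 2 * 44100 / 256
      = 88200 / 256
      = 344.531 Hz

344.531 Hz


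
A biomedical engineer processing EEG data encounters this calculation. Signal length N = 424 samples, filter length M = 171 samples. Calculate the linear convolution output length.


Linear convolution output length:
L = N + M - 1
  = 424 + 171 - 1
  = 594 samples

594


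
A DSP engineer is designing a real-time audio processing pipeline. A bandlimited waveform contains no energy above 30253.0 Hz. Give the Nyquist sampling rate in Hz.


The Nyquist rate is twice the maximum frequency component.
fs_min = 2 * fmax
      = 2 * 30253.0
      = 60506.0 Hz

60506.0


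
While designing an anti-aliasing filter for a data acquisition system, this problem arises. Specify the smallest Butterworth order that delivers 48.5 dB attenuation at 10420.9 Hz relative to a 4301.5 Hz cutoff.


Butterworth filter order formula:
n = log10(10^(A/10) - 1) / (2 * log10(f_stop/f_pass))
10^(48.5/10) - 1 = 70793.5784
f_stop/f_pass = 10420.9 / 4301.5 = 2.4226
n = 6.3104 -> ceil = 7

7


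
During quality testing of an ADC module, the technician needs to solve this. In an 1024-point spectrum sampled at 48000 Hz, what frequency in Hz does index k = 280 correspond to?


Frequency of DFT bin k:
f_k = k * fs / N
    = 280 * 48000 / 1024
    = 13440000 / 1024
    = 13125.0 Hz

13125.0 Hz


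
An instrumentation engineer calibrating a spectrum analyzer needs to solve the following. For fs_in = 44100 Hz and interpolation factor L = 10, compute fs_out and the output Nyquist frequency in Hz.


Step 1 — output sample rate after interpolation by L:
fs_out = L * fs_in = 10 * 44100 = 441000 Hz

Step 2 — Nyquist frequency of the output stream:
f_Nyq = fs_out / 2 = 441000 / 2 = 220500.0 Hz

fs_out = 441000 Hz; f_Nyquist = 220500.0 Hz


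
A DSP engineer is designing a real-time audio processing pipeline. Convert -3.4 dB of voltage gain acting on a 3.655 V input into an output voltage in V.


Output voltage from dB gain:
V_out = V_in * 10^(gain_dB / 20)
      = 3.655 * 10^(-3.4 / 20)
      = 3.655 * 0.676083
      = 2.4711 V

2.4711 V


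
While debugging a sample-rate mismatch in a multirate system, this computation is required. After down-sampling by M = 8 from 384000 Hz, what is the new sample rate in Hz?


Decimation reduces the sample rate:
fs_out = fs_in / M
       = 384000 / 8
       = 48000.0 Hz

48000.0 Hz


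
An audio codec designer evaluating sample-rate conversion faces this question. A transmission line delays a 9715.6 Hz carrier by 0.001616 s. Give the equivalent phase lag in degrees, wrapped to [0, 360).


Phase shift from frequency and time delay:
phi = 360 * f * t_delay
    = 360 * 9715.6 * 0.001616
    = 5652.15 degrees
    mod 360 = 252.15 degrees

252.15 degrees


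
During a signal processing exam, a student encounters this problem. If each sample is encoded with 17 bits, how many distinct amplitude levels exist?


Number of quantization levels = 2^N
= 2^17
= 131072

131072


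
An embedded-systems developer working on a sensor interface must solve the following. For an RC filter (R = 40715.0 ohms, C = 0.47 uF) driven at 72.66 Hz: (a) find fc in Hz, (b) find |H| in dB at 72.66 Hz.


Step 1 — cutoff frequency:
fc = 1 / (2*pi*R*C)
C = 0.47 uF = 4.7e-07 F
fc = 1 / (2*pi*40715.0*4.7e-07)
   = 8.31702 Hz

Step 2 — magnitude at f = 72.66 Hz:
|H(f)| = 1 / sqrt(1 + (f/fc)^2)
f/fc = 72.66 / 8.31702 = 8.736302
|H| = 1 / sqrt(1 + 76.322973) = 0.1137223
|H|_dB = 20*log10(0.1137223) = -18.88 dB

fc = 8.31702 Hz; |H(72.66 Hz)| = -18.88 dB


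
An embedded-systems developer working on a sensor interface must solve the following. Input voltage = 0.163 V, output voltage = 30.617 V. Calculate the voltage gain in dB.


Voltage gain in dB:
G = 20 * log10(Vout / Vin)
  = 20 * log10(30.617 / 0.163)
  = 20 * log10(187.834356)
  = 20 * 2.273775
  = 45.48 dB

45.48 dB


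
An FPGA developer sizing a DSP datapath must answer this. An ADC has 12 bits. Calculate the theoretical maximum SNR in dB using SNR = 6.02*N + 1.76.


Theoretical SNR for a full-scale sinusoid:
SNR = 6.02 * N + 1.76
    = 6.02 * 12 + 1.76
    = 72.24 + 1.76
    = 74.0 dB

74.0 dB


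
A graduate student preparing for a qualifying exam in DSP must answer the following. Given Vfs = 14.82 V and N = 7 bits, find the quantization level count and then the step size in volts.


Step 1 — number of quantization levels:
L = 2^N = 2^7 = 128

Step 2 — LSB step size:
delta = Vfs / L
      = 14.82 / 128
      = 0.11578125 V

Levels = 128; step size = 0.11578125 V


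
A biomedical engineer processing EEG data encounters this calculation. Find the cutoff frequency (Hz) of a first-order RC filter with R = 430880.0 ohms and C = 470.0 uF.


Cutoff frequency of a first-order RC filter:
fc = 1 / (2 * pi * R * C)
C = 470.0 uF = 0.00047 F
fc = 1 / (2 * pi * 430880.0 * 0.00047)
   = 1 / 1272.430476024
   = 0.000786 Hz

0.000786 Hz


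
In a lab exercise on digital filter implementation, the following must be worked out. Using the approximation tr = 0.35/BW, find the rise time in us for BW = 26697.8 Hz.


Rise time from bandwidth relationship:
tr = 0.35 / BW
   = 0.35 / 26697.8
   = 1.310969443e-05 s
   = 13.1097 us

13.1097 us


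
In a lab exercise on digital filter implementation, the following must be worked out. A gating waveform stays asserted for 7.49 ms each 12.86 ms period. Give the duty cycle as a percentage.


Duty cycle as a percentage:
DC = (t_on / T) * 100
   = (7.49 / 12.86) * 100
   = 0.582426 * 100
   = 58.24 %

58.24 %


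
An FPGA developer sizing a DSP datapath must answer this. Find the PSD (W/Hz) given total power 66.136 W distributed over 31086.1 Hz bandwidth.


Power spectral density:
PSD = P / BW
    = 66.136 / 31086.1
    = 0.00212751 W/Hz

0.00212751 W/Hz


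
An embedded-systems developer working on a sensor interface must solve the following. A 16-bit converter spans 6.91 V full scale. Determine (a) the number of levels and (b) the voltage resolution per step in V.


Step 1 — number of quantization levels:
L = 2^N = 2^16 = 65536

Step 2 — LSB step size:
delta = Vfs / L
      = 6.91 / 65536
      = 0.00010544 V

Levels = 65536; step size = 0.00010544 V


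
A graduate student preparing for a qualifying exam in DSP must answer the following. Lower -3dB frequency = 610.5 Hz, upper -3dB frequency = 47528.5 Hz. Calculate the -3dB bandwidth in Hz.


Bandwidth is the difference of -3dB frequencies:
BW = f_high - f_low
   = 47528.5 - 610.5
   = 46918.0 Hz

46918.0 Hz


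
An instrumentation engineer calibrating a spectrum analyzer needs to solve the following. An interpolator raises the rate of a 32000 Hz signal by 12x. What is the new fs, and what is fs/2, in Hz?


Step 1 — output sample rate after interpolation by L:
fs_out = L * fs_in = 12 * 32000 = 384000 Hz

Step 2 — Nyquist frequency of the output stream:
f_Nyq = fs_out / 2 = 384000 / 2 = 192000.0 Hz

fs_out = 384000 Hz; f_Nyquist = 192000.0 Hz


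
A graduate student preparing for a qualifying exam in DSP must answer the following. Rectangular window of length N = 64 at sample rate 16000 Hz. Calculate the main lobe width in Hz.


Main lobe width for a rectangular window:
Width = 2 * fs / N
      = 2 * 16000 / 64
      = 32000 / 64
      = 500.0 Hz

500.0 Hz


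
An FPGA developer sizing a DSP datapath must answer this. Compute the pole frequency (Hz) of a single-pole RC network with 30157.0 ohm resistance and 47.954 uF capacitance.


Cutoff frequency of a first-order RC filter:
fc = 1 / (2 * pi * R * C)
C = 47.954 uF = 4.7954e-05 F
fc = 1 / (2 * pi * 30157.0 * 4.7954e-05)
   = 1 / 9.0864207539253
   = 0.110054 Hz

0.110054 Hz


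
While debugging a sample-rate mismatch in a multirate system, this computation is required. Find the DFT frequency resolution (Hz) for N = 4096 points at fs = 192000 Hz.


DFT frequency resolution:
df = fs / N
   = 192000 / 4096
   = 46.875 Hz

46.875 Hz


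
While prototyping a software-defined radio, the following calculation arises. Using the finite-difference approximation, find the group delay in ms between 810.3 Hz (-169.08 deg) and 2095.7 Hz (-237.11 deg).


Group delay from phase difference:
tau = -d(phi)/d(omega)
d(phi) = -68.03 deg = -1.187347 rad
d(omega) = 2*pi*(2095.7 - 810.3) = 8076.4064 rad/s
tau = -(-1.187347) / 8076.4064
    = 0.147 ms

0.147 ms


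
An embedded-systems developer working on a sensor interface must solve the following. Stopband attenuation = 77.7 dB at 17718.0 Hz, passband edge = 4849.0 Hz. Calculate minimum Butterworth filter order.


Butterworth filter order formula:
n = log10(10^(A/10) - 1) / (2 * log10(f_stop/f_pass))
10^(77.7/10) - 1 = 58884364.5356
f_stop/f_pass = 17718.0 / 4849.0 = 3.6539
n = 6.9034 -> ceil = 7

7


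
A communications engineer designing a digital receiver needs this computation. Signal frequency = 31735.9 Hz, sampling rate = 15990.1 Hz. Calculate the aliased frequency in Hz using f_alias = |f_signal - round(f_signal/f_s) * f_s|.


Compute the nearest integer multiple of fs to the signal:
n = round(31735.9 / 15990.1) = 2
f_alias = |31735.9 - 2 * 15990.1|
        = |31735.9 - 31980.2|
        = 244.3 Hz

244.3


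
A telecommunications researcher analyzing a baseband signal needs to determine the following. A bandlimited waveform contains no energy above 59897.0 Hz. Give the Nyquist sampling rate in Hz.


The Nyquist rate is twice the maximum frequency component.
fs_min = 2 * fmax
      = 2 * 59897.0
      = 119794.0 Hz

119794.0


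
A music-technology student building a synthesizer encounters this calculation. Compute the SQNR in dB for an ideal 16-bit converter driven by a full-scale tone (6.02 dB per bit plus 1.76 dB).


Theoretical SNR for a full-scale sinusoid:
SNR = 6.02 * N + 1.76
    = 6.02 * 16 + 1.76
    = 96.32 + 1.76
    = 98.08 dB

98.08 dB


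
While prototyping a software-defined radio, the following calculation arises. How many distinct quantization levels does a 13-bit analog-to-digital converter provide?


Number of quantization levels = 2^N
= 2^13
= 8192

8192


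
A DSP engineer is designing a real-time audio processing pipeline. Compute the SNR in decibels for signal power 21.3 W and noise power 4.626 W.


SNR in decibels:
SNR = 10 * log10(Ps / Pn)
    = 10 * log10(21.3 / 4.626)
    = 10 * log10(4.6044)
    = 10 * 0.6632
    = 6.63 dB

6.63 dB


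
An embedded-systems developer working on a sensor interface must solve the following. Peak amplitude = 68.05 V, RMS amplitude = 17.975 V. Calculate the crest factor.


Crest factor is the ratio of peak to RMS:
CF = V_peak / V_rms
   = 68.05 / 17.975
   = 3.7858

3.7858


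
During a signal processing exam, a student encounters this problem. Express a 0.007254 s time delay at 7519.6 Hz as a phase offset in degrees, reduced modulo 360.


Phase shift from frequency and time delay:
phi = 360 * f * t_delay
    = 360 * 7519.6 * 0.007254
    = 19636.98 degrees
    mod 360 = 196.98 degrees

196.98 degrees


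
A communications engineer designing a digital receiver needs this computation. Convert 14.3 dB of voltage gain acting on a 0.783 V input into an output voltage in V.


Output voltage from dB gain:
V_out = V_in * 10^(gain_dB / 20)
      = 0.783 * 10^(14.3 / 20)
      = 0.783 * 5.188
      = 4.0622 V

4.0622 V


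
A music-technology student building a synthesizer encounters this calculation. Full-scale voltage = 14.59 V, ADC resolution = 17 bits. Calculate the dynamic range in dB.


Dynamic range from full-scale to LSB:
V_min = V_max / 2^bits = 14.59 / 2^17
DR = 20 * log10(V_max / V_min)
   = 20 * log10(2^17)
   = 20 * 17 * log10(2)
   = 102.35 dB

102.35 dB


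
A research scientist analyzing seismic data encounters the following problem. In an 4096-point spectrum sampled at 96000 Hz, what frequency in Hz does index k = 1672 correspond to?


Frequency of DFT bin k:
f_k = k * fs / N
    = 1672 * 96000 / 4096
    = 160512000 / 4096
    = 39187.5 Hz

39187.5 Hz


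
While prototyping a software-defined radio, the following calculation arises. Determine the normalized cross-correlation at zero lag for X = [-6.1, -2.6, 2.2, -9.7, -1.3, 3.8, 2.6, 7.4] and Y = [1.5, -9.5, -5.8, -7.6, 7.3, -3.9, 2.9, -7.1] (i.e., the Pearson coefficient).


Pearson correlation coefficient (population):
r = cov(X,Y) / (std(X) * std(Y))
Mean X = -0.4625, Mean Y = -2.775
Cov(X,Y) = -0.383438
Std(X) = 5.230186, Std(Y) = 5.585864
r = -0.0131

-0.0131


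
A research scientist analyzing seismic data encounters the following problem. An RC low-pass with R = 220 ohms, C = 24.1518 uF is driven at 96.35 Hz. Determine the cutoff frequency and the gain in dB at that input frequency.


Step 1 — cutoff frequency:
fc = 1 / (2*pi*R*C)
C = 24.1518 uF = 2.41518e-05 F
fc = 1 / (2*pi*220*2.41518e-05)
   = 29.9535 Hz

Step 2 — magnitude at f = 96.35 Hz:
|H(f)| = 1 / sqrt(1 + (f/fc)^2)
f/fc = 96.35 / 29.9535 = 3.216652
|H| = 1 / sqrt(1 + 10.34685) = 0.2968673
|H|_dB = 20*log10(0.2968673) = -10.55 dB

fc = 29.9535 Hz; |H(96.35 Hz)| = -10.55 dB


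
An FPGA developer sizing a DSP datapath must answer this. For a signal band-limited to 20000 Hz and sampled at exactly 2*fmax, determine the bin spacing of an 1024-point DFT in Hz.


Step 1 — Nyquist sampling rate:
fs = 2 * fmax = 2 * 20000 = 40000 Hz

Step 2 — DFT bin spacing:
df = fs / N = 40000 / 1024 = 39.0625 Hz

39.0625 Hz


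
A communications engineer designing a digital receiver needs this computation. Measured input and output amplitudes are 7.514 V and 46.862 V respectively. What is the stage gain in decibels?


Voltage gain in dB:
G = 20 * log10(Vout / Vin)
  = 20 * log10(46.862 / 7.514)
  = 20 * log10(6.236625)
  = 20 * 0.79495
  = 15.9 dB

15.9 dB


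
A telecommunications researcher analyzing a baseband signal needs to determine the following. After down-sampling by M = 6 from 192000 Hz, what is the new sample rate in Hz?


Decimation reduces the sample rate:
fs_out = fs_in / M
       = 192000 / 6
       = 32000.0 Hz

32000.0 Hz


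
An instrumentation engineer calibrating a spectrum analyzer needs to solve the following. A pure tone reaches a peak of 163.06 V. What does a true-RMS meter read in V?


RMS voltage for a sinusoidal waveform:
V_rms = V_peak / sqrt(2)
      = 163.06 / 1.414214
      = 115.301 V

115.301 V


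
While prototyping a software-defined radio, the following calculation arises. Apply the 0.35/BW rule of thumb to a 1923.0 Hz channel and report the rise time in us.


Rise time from bandwidth relationship:
tr = 0.35 / BW
   = 0.35 / 1923.0
   = 0.0001820072803 s
   = 182.0073 us

182.0073 us


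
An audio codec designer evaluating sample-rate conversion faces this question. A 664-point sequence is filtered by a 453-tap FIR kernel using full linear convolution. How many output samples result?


Linear convolution output length:
L = N + M - 1
  = 664 + 453 - 1
  = 1116 samples

1116


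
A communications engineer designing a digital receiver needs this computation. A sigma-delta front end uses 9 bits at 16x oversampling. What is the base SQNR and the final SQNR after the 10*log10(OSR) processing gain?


Step 1 — baseline SQNR at Nyquist:
SQNR_base = 6.02*N + 1.76
          = 6.02*9 + 1.76
          = 55.94 dB

Step 2 — oversampling processing gain:
G = 10*log10(OSR) = 10*log10(16) = 12.04 dB

Step 3 — total:
SQNR_total = 55.94 + 12.04 = 67.98 dB

Base SQNR = 55.94 dB; oversampled SQNR = 67.98 dB


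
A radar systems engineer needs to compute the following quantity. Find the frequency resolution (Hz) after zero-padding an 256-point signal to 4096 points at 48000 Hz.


Frequency resolution after zero-padding:
N_padded = 256 * 16 = 4096
df = fs / N_padded
   = 48000 / 4096
   = 11.7188 Hz

11.7188 Hz


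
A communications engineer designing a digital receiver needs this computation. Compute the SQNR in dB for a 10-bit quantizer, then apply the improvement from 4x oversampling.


Step 1 — baseline SQNR at Nyquist:
SQNR_base = 6.02*N + 1.76
          = 6.02*10 + 1.76
          = 61.96 dB

Step 2 — oversampling processing gain:
G = 10*log10(OSR) = 10*log10(4) = 6.02 dB

Step 3 — total:
SQNR_total = 61.96 + 6.02 = 67.98 dB

Base SQNR = 61.96 dB; oversampled SQNR = 67.98 dB


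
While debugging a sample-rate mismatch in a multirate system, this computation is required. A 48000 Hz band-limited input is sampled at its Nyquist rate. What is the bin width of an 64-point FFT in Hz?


Step 1 — Nyquist sampling rate:
fs = 2 * fmax = 2 * 48000 = 96000 Hz

Step 2 — DFT bin spacing:
df = fs / N = 96000 / 64 = 1500.0 Hz

1500.0 Hz


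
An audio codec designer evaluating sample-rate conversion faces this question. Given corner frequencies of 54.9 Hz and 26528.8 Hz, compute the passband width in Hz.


Bandwidth is the difference of -3dB frequencies:
BW = f_high - f_low
   = 26528.8 - 54.9
   = 26473.9 Hz

26473.9 Hz


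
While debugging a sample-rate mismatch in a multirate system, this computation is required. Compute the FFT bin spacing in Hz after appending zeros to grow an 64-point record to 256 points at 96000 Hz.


Frequency resolution after zero-padding:
N_padded = 64 * 4 = 256
df = fs / N_padded
   = 96000 / 256
   = 375.0 Hz

375.0 Hz


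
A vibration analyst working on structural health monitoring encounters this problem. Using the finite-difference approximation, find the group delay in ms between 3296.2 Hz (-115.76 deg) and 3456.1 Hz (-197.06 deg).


Group delay from phase difference:
tau = -d(phi)/d(omega)
d(phi) = -81.3 deg = -1.418953 rad
d(omega) = 2*pi*(3456.1 - 3296.2) = 1004.6813 rad/s
tau = -(-1.418953) / 1004.6813
    = 1.4123 ms

1.4123 ms


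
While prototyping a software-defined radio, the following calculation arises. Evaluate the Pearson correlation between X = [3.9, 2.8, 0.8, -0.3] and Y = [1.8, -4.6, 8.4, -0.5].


Pearson correlation coefficient (population):
r = cov(X,Y) / (std(X) * std(Y))
Mean X = 1.8, Mean Y = 1.275
Cov(X,Y) = -2.0425
Std(X) = 1.644688, Std(Y) = 4.709233
r = -0.2637

-0.2637


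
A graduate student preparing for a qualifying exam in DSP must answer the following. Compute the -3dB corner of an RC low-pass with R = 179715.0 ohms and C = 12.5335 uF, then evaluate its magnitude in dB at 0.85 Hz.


Step 1 — cutoff frequency:
fc = 1 / (2*pi*R*C)
C = 12.5335 uF = 1.25335e-05 F
fc = 1 / (2*pi*179715.0*1.25335e-05)
   = 0.0706583 Hz

Step 2 — magnitude at f = 0.85 Hz:
|H(f)| = 1 / sqrt(1 + (f/fc)^2)
f/fc = 0.85 / 0.0706583 = 12.029726
|H| = 1 / sqrt(1 + 144.714308) = 0.0828417
|H|_dB = 20*log10(0.0828417) = -21.64 dB

fc = 0.0706583 Hz; |H(0.85 Hz)| = -21.64 dB


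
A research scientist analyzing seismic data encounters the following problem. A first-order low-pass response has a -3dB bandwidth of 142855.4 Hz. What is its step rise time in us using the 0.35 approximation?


Rise time from bandwidth relationship:
tr = 0.35 / BW
   = 0.35 / 142855.4
   = 2.45002989e-06 s
   = 2.45 us

2.45 us


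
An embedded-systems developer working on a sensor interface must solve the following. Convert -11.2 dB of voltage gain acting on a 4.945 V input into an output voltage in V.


Output voltage from dB gain:
V_out = V_in * 10^(gain_dB / 20)
      = 4.945 * 10^(-11.2 / 20)
      = 4.945 * 0.275423
      = 1.362 V

1.362 V


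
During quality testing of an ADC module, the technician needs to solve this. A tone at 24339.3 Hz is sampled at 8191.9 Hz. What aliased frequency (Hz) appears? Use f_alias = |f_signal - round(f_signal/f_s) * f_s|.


Compute the nearest integer multiple of fs to the signal:
n = round(24339.3 / 8191.9) = 3
f_alias = |24339.3 - 3 * 8191.9|
        = |24339.3 - 24575.7|
        = 236.4 Hz

236.4


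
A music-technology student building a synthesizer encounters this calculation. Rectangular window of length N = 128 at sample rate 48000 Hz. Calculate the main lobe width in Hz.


Main lobe width for a rectangular window:
Width = 2 * fs / N
      = 2 * 48000 / 128
      = 96000 / 128
      = 750.0 Hz

750.0 Hz


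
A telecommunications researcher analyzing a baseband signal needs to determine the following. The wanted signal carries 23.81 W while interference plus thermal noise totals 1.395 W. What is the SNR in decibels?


SNR in decibels:
SNR = 10 * log10(Ps / Pn)
    = 10 * log10(23.81 / 1.395)
    = 10 * log10(17.0681)
    = 10 * 1.2322
    = 12.32 dB

12.32 dB


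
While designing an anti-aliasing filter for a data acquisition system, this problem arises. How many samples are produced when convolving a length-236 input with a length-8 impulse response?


Linear convolution output length:
L = N + M - 1
  = 236 + 8 - 1
  = 243 samples

243


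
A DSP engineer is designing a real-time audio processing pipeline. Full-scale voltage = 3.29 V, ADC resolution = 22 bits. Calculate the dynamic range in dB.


Dynamic range from full-scale to LSB:
V_min = V_max / 2^bits = 3.29 / 2^22
DR = 20 * log10(V_max / V_min)
   = 20 * log10(2^22)
   = 20 * 22 * log10(2)
   = 132.45 dB

132.45 dB


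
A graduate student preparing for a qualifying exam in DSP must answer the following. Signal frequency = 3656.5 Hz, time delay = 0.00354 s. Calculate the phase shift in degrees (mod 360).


Phase shift from frequency and time delay:
phi = 360 * f * t_delay
    = 360 * 3656.5 * 0.00354
    = 4659.84 degrees
    mod 360 = 339.84 degrees

339.84 degrees


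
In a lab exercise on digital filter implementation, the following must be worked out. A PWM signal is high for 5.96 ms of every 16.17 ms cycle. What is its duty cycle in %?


Duty cycle as a percentage:
DC = (t_on / T) * 100
   = (5.96 / 16.17) * 100
   = 0.368584 * 100
   = 36.86 %

36.86 %


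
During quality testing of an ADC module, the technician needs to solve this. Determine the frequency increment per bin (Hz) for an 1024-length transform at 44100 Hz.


DFT frequency resolution:
df = fs / N
   = 44100 / 1024
   = 43.0664 Hz

43.0664 Hz
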